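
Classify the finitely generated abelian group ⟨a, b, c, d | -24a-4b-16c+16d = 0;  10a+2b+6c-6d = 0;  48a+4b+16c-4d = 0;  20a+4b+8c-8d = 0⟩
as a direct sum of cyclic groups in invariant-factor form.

rank_ℚ(R)=4; free=4−4=0
SNF(R) diag = [2, 4, 4, 12] → torsion [2, 4, 4, 12]

Answer: M ≅ ℤ/2 ⊕ ℤ/4 ⊕ ℤ/4 ⊕ ℤ/12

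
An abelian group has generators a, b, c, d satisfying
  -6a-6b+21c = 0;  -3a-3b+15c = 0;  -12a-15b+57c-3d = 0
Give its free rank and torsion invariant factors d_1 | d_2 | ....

Answer: M ≅ ℤ^1 ⊕ ℤ/3 ⊕ ℤ/3 ⊕ ℤ/9

Derivation:
rank_ℚ(R)=3; free=4−3=1
SNF(R) diag = [3, 3, 9] → torsion [3, 3, 9]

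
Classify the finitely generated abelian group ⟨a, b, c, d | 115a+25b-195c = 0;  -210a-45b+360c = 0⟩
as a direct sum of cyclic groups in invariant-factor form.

Answer: M ≅ ℤ^2 ⊕ ℤ/5 ⊕ ℤ/15

Derivation:
rank_ℚ(R)=2; free=4−2=2
SNF(R) diag = [5, 15] → torsion [5, 15]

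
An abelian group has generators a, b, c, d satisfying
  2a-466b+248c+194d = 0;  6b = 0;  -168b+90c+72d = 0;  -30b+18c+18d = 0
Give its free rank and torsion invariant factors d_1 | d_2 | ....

rank_ℚ(R)=4; free=4−4=0
SNF(R) diag = [2, 6, 18, 18] → torsion [2, 6, 18, 18]

Answer: M ≅ ℤ/2 ⊕ ℤ/6 ⊕ ℤ/18 ⊕ ℤ/18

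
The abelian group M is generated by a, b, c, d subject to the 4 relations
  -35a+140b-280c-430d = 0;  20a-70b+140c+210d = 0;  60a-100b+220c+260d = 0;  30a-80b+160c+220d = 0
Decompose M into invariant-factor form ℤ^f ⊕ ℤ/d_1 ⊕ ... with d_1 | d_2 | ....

rank_ℚ(R)=4; free=4−4=0
SNF(R) diag = [5, 10, 20, 40] → torsion [5, 10, 20, 40]

Answer: M ≅ ℤ/5 ⊕ ℤ/10 ⊕ ℤ/20 ⊕ ℤ/40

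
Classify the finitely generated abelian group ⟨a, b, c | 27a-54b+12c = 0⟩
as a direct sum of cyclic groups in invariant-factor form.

Answer: M ≅ ℤ^2 ⊕ ℤ/3

Derivation:
rank_ℚ(R)=1; free=3−1=2
SNF(R) diag = [3] → torsion [3]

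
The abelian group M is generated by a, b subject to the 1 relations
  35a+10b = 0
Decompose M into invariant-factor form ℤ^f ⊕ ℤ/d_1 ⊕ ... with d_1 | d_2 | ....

rank_ℚ(R)=1; free=2−1=1
SNF(R) diag = [5] → torsion [5]

Answer: M ≅ ℤ^1 ⊕ ℤ/5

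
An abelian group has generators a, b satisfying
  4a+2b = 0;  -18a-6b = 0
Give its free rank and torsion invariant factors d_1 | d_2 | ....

Answer: M ≅ ℤ/2 ⊕ ℤ/6

Derivation:
rank_ℚ(R)=2; free=2−2=0
SNF(R) diag = [2, 6] → torsion [2, 6]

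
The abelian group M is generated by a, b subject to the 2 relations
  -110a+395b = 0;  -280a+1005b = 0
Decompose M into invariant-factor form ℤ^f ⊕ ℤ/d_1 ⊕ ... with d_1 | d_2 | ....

rank_ℚ(R)=2; free=2−2=0
SNF(R) diag = [5, 10] → torsion [5, 10]

Answer: M ≅ ℤ/5 ⊕ ℤ/10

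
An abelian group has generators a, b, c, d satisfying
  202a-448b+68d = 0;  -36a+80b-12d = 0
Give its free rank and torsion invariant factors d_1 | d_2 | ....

rank_ℚ(R)=2; free=4−2=2
SNF(R) diag = [2, 4] → torsion [2, 4]

Answer: M ≅ ℤ^2 ⊕ ℤ/2 ⊕ ℤ/4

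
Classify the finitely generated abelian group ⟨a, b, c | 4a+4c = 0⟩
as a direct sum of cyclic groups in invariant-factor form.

Answer: M ≅ ℤ^2 ⊕ ℤ/4

Derivation:
rank_ℚ(R)=1; free=3−1=2
SNF(R) diag = [4] → torsion [4]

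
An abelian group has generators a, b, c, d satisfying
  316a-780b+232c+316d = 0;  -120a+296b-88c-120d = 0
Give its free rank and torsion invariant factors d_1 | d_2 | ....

Answer: M ≅ ℤ^2 ⊕ ℤ/4 ⊕ ℤ/8

Derivation:
rank_ℚ(R)=2; free=4−2=2
SNF(R) diag = [4, 8] → torsion [4, 8]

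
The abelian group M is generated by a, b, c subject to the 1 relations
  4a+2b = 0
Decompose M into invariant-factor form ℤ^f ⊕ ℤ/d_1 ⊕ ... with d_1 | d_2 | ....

Answer: M ≅ ℤ^2 ⊕ ℤ/2

Derivation:
rank_ℚ(R)=1; free=3−1=2
SNF(R) diag = [2] → torsion [2]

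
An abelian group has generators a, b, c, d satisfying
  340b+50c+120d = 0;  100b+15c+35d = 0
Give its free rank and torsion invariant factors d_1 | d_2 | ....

rank_ℚ(R)=2; free=4−2=2
SNF(R) diag = [5, 10] → torsion [5, 10]

Answer: M ≅ ℤ^2 ⊕ ℤ/5 ⊕ ℤ/10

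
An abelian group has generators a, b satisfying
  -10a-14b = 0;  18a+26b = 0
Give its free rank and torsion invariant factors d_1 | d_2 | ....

Answer: M ≅ ℤ/2 ⊕ ℤ/4

Derivation:
rank_ℚ(R)=2; free=2−2=0
SNF(R) diag = [2, 4] → torsion [2, 4]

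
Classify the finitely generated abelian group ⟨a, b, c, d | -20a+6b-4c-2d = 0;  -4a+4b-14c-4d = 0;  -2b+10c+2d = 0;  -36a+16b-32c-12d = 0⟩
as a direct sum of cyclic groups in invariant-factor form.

rank_ℚ(R)=4; free=4−4=0
SNF(R) diag = [2, 2, 4, 4] → torsion [2, 2, 4, 4]

Answer: M ≅ ℤ/2 ⊕ ℤ/2 ⊕ ℤ/4 ⊕ ℤ/4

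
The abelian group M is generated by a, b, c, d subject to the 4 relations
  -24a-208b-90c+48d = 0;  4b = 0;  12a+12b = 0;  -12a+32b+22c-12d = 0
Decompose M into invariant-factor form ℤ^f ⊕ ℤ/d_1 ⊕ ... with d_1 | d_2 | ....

rank_ℚ(R)=4; free=4−4=0
SNF(R) diag = [2, 4, 12, 12] → torsion [2, 4, 12, 12]

Answer: M ≅ ℤ/2 ⊕ ℤ/4 ⊕ ℤ/12 ⊕ ℤ/12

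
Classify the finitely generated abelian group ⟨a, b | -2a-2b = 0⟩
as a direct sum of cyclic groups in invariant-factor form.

rank_ℚ(R)=1; free=2−1=1
SNF(R) diag = [2] → torsion [2]

Answer: M ≅ ℤ^1 ⊕ ℤ/2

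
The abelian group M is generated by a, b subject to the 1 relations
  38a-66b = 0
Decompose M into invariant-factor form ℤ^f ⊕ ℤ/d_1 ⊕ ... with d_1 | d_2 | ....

Answer: M ≅ ℤ^1 ⊕ ℤ/2

Derivation:
rank_ℚ(R)=1; free=2−1=1
SNF(R) diag = [2] → torsion [2]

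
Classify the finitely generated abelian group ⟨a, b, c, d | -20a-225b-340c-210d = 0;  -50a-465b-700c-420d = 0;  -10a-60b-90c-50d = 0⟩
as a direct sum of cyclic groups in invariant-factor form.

rank_ℚ(R)=3; free=4−3=1
SNF(R) diag = [5, 10, 30] → torsion [5, 10, 30]

Answer: M ≅ ℤ^1 ⊕ ℤ/5 ⊕ ℤ/10 ⊕ ℤ/30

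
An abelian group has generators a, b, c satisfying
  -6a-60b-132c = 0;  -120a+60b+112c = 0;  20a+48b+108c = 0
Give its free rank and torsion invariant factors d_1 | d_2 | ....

rank_ℚ(R)=3; free=3−3=0
SNF(R) diag = [2, 4, 12] → torsion [2, 4, 12]

Answer: M ≅ ℤ/2 ⊕ ℤ/4 ⊕ ℤ/12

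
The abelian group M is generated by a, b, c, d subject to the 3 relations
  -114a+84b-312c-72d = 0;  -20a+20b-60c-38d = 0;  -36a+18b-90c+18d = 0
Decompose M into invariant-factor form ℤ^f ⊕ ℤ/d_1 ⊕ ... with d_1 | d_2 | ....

rank_ℚ(R)=3; free=4−3=1
SNF(R) diag = [2, 6, 18] → torsion [2, 6, 18]

Answer: M ≅ ℤ^1 ⊕ ℤ/2 ⊕ ℤ/6 ⊕ ℤ/18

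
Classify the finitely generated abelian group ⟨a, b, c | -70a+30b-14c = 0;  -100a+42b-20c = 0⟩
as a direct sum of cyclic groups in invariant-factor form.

Answer: M ≅ ℤ^1 ⊕ ℤ/2 ⊕ ℤ/6

Derivation:
rank_ℚ(R)=2; free=3−2=1
SNF(R) diag = [2, 6] → torsion [2, 6]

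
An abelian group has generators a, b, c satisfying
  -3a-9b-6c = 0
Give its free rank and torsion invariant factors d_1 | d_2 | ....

Answer: M ≅ ℤ^2 ⊕ ℤ/3

Derivation:
rank_ℚ(R)=1; free=3−1=2
SNF(R) diag = [3] → torsion [3]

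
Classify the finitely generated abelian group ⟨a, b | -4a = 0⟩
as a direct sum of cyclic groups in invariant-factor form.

rank_ℚ(R)=1; free=2−1=1
SNF(R) diag = [4] → torsion [4]

Answer: M ≅ ℤ^1 ⊕ ℤ/4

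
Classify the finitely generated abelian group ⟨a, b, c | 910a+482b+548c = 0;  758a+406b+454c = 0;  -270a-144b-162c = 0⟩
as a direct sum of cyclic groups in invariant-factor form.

Answer: M ≅ ℤ/2 ⊕ ℤ/6 ⊕ ℤ/18

Derivation:
rank_ℚ(R)=3; free=3−3=0
SNF(R) diag = [2, 6, 18] → torsion [2, 6, 18]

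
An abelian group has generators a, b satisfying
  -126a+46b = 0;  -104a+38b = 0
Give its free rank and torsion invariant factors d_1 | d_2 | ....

rank_ℚ(R)=2; free=2−2=0
SNF(R) diag = [2, 2] → torsion [2, 2]

Answer: M ≅ ℤ/2 ⊕ ℤ/2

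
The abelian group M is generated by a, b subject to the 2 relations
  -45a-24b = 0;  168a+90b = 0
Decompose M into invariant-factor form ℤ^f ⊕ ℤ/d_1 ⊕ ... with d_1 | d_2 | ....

Answer: M ≅ ℤ/3 ⊕ ℤ/6

Derivation:
rank_ℚ(R)=2; free=2−2=0
SNF(R) diag = [3, 6] → torsion [3, 6]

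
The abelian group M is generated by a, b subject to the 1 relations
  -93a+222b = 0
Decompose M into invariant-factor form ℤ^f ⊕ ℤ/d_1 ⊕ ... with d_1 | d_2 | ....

rank_ℚ(R)=1; free=2−1=1
SNF(R) diag = [3] → torsion [3]

Answer: M ≅ ℤ^1 ⊕ ℤ/3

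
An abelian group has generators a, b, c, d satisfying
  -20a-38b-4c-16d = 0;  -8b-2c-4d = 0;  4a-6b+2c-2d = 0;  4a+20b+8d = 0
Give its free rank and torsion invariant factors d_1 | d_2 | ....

Answer: M ≅ ℤ/2 ⊕ ℤ/2 ⊕ ℤ/2 ⊕ ℤ/4

Derivation:
rank_ℚ(R)=4; free=4−4=0
SNF(R) diag = [2, 2, 2, 4] → torsion [2, 2, 2, 4]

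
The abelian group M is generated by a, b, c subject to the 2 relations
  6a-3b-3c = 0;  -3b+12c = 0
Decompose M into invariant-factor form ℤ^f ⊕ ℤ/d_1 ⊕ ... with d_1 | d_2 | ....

rank_ℚ(R)=2; free=3−2=1
SNF(R) diag = [3, 3] → torsion [3, 3]

Answer: M ≅ ℤ^1 ⊕ ℤ/3 ⊕ ℤ/3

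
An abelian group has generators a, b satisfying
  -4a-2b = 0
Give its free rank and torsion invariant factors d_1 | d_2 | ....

rank_ℚ(R)=1; free=2−1=1
SNF(R) diag = [2] → torsion [2]

Answer: M ≅ ℤ^1 ⊕ ℤ/2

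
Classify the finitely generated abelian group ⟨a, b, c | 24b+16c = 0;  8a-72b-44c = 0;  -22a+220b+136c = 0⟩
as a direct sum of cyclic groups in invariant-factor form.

Answer: M ≅ ℤ/2 ⊕ ℤ/4 ⊕ ℤ/8

Derivation:
rank_ℚ(R)=3; free=3−3=0
SNF(R) diag = [2, 4, 8] → torsion [2, 4, 8]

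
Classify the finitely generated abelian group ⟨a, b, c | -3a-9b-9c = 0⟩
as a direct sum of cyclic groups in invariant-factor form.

Answer: M ≅ ℤ^2 ⊕ ℤ/3

Derivation:
rank_ℚ(R)=1; free=3−1=2
SNF(R) diag = [3] → torsion [3]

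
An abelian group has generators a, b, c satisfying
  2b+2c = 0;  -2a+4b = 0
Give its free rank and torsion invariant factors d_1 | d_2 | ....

Answer: M ≅ ℤ^1 ⊕ ℤ/2 ⊕ ℤ/2

Derivation:
rank_ℚ(R)=2; free=3−2=1
SNF(R) diag = [2, 2] → torsion [2, 2]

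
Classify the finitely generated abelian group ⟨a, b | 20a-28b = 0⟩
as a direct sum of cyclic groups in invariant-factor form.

Answer: M ≅ ℤ^1 ⊕ ℤ/4

Derivation:
rank_ℚ(R)=1; free=2−1=1
SNF(R) diag = [4] → torsion [4]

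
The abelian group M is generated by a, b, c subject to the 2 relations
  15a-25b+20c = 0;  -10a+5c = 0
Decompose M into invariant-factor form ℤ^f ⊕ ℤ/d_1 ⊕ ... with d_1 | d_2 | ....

Answer: M ≅ ℤ^1 ⊕ ℤ/5 ⊕ ℤ/5

Derivation:
rank_ℚ(R)=2; free=3−2=1
SNF(R) diag = [5, 5] → torsion [5, 5]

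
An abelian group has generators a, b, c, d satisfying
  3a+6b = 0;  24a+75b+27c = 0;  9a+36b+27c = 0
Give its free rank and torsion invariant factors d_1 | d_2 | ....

Answer: M ≅ ℤ^1 ⊕ ℤ/3 ⊕ ℤ/9 ⊕ ℤ/27

Derivation:
rank_ℚ(R)=3; free=4−3=1
SNF(R) diag = [3, 9, 27] → torsion [3, 9, 27]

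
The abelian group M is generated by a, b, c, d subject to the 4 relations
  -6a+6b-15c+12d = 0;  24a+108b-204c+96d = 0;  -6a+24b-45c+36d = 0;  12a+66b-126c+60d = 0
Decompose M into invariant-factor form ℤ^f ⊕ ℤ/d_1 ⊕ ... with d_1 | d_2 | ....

rank_ℚ(R)=4; free=4−4=0
SNF(R) diag = [3, 6, 12, 24] → torsion [3, 6, 12, 24]

Answer: M ≅ ℤ/3 ⊕ ℤ/6 ⊕ ℤ/12 ⊕ ℤ/24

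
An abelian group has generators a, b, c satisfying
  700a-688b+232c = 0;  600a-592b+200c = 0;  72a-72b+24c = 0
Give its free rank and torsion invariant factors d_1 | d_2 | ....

Answer: M ≅ ℤ/4 ⊕ ℤ/8 ⊕ ℤ/24

Derivation:
rank_ℚ(R)=3; free=3−3=0
SNF(R) diag = [4, 8, 24] → torsion [4, 8, 24]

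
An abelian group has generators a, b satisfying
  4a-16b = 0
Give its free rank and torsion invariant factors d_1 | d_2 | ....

Answer: M ≅ ℤ^1 ⊕ ℤ/4

Derivation:
rank_ℚ(R)=1; free=2−1=1
SNF(R) diag = [4] → torsion [4]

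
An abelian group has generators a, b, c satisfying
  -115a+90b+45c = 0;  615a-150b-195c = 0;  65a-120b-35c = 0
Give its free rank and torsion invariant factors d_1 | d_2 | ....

Answer: M ≅ ℤ/5 ⊕ ℤ/10 ⊕ ℤ/30

Derivation:
rank_ℚ(R)=3; free=3−3=0
SNF(R) diag = [5, 10, 30] → torsion [5, 10, 30]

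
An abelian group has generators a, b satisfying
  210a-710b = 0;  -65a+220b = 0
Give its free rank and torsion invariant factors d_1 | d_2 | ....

rank_ℚ(R)=2; free=2−2=0
SNF(R) diag = [5, 10] → torsion [5, 10]

Answer: M ≅ ℤ/5 ⊕ ℤ/10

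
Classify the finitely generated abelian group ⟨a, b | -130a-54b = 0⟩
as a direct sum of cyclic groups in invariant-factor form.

Answer: M ≅ ℤ^1 ⊕ ℤ/2

Derivation:
rank_ℚ(R)=1; free=2−1=1
SNF(R) diag = [2] → torsion [2]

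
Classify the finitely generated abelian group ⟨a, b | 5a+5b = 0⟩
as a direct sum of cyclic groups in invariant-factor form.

Answer: M ≅ ℤ^1 ⊕ ℤ/5

Derivation:
rank_ℚ(R)=1; free=2−1=1
SNF(R) diag = [5] → torsion [5]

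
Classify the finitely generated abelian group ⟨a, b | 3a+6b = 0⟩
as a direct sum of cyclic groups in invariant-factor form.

Answer: M ≅ ℤ^1 ⊕ ℤ/3

Derivation:
rank_ℚ(R)=1; free=2−1=1
SNF(R) diag = [3] → torsion [3]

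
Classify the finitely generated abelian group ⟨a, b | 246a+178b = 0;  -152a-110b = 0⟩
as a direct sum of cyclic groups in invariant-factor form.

Answer: M ≅ ℤ/2 ⊕ ℤ/2

Derivation:
rank_ℚ(R)=2; free=2−2=0
SNF(R) diag = [2, 2] → torsion [2, 2]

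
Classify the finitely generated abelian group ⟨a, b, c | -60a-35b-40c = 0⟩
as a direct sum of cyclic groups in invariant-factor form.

rank_ℚ(R)=1; free=3−1=2
SNF(R) diag = [5] → torsion [5]

Answer: M ≅ ℤ^2 ⊕ ℤ/5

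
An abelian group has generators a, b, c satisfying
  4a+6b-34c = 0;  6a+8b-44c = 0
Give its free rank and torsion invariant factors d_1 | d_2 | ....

Answer: M ≅ ℤ^1 ⊕ ℤ/2 ⊕ ℤ/2

Derivation:
rank_ℚ(R)=2; free=3−2=1
SNF(R) diag = [2, 2] → torsion [2, 2]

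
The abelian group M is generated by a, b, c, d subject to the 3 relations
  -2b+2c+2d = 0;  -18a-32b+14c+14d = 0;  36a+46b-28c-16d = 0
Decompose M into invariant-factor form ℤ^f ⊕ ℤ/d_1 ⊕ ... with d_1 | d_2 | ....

Answer: M ≅ ℤ^1 ⊕ ℤ/2 ⊕ ℤ/6 ⊕ ℤ/18

Derivation:
rank_ℚ(R)=3; free=4−3=1
SNF(R) diag = [2, 6, 18] → torsion [2, 6, 18]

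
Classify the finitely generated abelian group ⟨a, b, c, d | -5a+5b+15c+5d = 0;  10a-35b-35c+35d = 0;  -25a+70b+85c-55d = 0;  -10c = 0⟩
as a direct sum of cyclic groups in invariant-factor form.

rank_ℚ(R)=4; free=4−4=0
SNF(R) diag = [5, 5, 5, 10] → torsion [5, 5, 5, 10]

Answer: M ≅ ℤ/5 ⊕ ℤ/5 ⊕ ℤ/5 ⊕ ℤ/10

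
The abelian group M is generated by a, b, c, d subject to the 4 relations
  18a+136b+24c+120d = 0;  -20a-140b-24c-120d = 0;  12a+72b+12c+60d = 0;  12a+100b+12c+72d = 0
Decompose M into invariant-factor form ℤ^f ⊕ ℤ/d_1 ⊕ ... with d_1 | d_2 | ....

Answer: M ≅ ℤ/2 ⊕ ℤ/4 ⊕ ℤ/12 ⊕ ℤ/12

Derivation:
rank_ℚ(R)=4; free=4−4=0
SNF(R) diag = [2, 4, 12, 12] → torsion [2, 4, 12, 12]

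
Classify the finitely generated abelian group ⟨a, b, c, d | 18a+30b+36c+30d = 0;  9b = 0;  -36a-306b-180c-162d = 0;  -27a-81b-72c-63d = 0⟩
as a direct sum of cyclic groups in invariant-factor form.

rank_ℚ(R)=4; free=4−4=0
SNF(R) diag = [3, 9, 18, 36] → torsion [3, 9, 18, 36]

Answer: M ≅ ℤ/3 ⊕ ℤ/9 ⊕ ℤ/18 ⊕ ℤ/36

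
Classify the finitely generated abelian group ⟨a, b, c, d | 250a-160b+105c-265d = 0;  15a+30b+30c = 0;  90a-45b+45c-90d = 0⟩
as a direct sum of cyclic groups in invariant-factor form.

rank_ℚ(R)=3; free=4−3=1
SNF(R) diag = [5, 15, 45] → torsion [5, 15, 45]

Answer: M ≅ ℤ^1 ⊕ ℤ/5 ⊕ ℤ/15 ⊕ ℤ/45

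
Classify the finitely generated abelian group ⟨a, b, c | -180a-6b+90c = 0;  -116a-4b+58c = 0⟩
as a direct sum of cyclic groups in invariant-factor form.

rank_ℚ(R)=2; free=3−2=1
SNF(R) diag = [2, 6] → torsion [2, 6]

Answer: M ≅ ℤ^1 ⊕ ℤ/2 ⊕ ℤ/6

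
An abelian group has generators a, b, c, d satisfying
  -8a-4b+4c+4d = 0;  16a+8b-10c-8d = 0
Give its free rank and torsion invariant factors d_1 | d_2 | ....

rank_ℚ(R)=2; free=4−2=2
SNF(R) diag = [2, 4] → torsion [2, 4]

Answer: M ≅ ℤ^2 ⊕ ℤ/2 ⊕ ℤ/4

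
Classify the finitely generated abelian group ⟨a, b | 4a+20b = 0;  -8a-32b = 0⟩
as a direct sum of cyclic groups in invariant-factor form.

Answer: M ≅ ℤ/4 ⊕ ℤ/8

Derivation:
rank_ℚ(R)=2; free=2−2=0
SNF(R) diag = [4, 8] → torsion [4, 8]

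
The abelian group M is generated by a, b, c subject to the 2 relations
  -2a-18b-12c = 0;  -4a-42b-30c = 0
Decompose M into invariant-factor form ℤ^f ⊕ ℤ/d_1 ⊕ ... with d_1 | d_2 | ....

Answer: M ≅ ℤ^1 ⊕ ℤ/2 ⊕ ℤ/6

Derivation:
rank_ℚ(R)=2; free=3−2=1
SNF(R) diag = [2, 6] → torsion [2, 6]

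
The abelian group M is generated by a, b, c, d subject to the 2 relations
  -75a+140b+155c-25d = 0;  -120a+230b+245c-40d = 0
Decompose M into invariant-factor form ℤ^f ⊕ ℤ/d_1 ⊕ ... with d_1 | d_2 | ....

rank_ℚ(R)=2; free=4−2=2
SNF(R) diag = [5, 15] → torsion [5, 15]

Answer: M ≅ ℤ^2 ⊕ ℤ/5 ⊕ ℤ/15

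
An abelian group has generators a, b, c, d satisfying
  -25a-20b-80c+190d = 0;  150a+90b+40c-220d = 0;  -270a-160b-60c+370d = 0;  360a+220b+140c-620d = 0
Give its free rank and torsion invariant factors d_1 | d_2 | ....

rank_ℚ(R)=4; free=4−4=0
SNF(R) diag = [5, 10, 10, 20] → torsion [5, 10, 10, 20]

Answer: M ≅ ℤ/5 ⊕ ℤ/10 ⊕ ℤ/10 ⊕ ℤ/20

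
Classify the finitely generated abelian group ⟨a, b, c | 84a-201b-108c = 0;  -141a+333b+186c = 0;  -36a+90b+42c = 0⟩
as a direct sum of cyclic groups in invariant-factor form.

Answer: M ≅ ℤ/3 ⊕ ℤ/3 ⊕ ℤ/6

Derivation:
rank_ℚ(R)=3; free=3−3=0
SNF(R) diag = [3, 3, 6] → torsion [3, 3, 6]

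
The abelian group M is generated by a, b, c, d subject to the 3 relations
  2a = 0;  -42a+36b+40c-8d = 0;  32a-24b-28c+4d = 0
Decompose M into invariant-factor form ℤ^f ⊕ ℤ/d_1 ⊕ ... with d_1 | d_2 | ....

rank_ℚ(R)=3; free=4−3=1
SNF(R) diag = [2, 4, 4] → torsion [2, 4, 4]

Answer: M ≅ ℤ^1 ⊕ ℤ/2 ⊕ ℤ/4 ⊕ ℤ/4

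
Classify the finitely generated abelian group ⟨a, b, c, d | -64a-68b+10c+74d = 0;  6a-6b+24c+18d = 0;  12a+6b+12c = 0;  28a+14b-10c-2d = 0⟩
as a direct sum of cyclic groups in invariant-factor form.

Answer: M ≅ ℤ/2 ⊕ ℤ/6 ⊕ ℤ/18 ⊕ ℤ/36

Derivation:
rank_ℚ(R)=4; free=4−4=0
SNF(R) diag = [2, 6, 18, 36] → torsion [2, 6, 18, 36]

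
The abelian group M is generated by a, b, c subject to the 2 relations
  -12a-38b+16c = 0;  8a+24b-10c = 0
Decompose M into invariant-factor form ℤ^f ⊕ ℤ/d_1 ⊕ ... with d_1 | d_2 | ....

Answer: M ≅ ℤ^1 ⊕ ℤ/2 ⊕ ℤ/2

Derivation:
rank_ℚ(R)=2; free=3−2=1
SNF(R) diag = [2, 2] → torsion [2, 2]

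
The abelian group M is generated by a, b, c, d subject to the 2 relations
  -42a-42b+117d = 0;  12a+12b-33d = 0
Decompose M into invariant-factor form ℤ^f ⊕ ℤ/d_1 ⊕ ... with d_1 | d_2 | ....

rank_ℚ(R)=2; free=4−2=2
SNF(R) diag = [3, 6] → torsion [3, 6]

Answer: M ≅ ℤ^2 ⊕ ℤ/3 ⊕ ℤ/6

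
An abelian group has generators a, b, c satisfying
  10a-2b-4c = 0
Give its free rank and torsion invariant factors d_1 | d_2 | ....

rank_ℚ(R)=1; free=3−1=2
SNF(R) diag = [2] → torsion [2]

Answer: M ≅ ℤ^2 ⊕ ℤ/2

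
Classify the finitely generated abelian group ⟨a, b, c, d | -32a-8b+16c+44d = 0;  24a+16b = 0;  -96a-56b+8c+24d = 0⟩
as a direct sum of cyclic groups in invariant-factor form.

rank_ℚ(R)=3; free=4−3=1
SNF(R) diag = [4, 8, 8] → torsion [4, 8, 8]

Answer: M ≅ ℤ^1 ⊕ ℤ/4 ⊕ ℤ/8 ⊕ ℤ/8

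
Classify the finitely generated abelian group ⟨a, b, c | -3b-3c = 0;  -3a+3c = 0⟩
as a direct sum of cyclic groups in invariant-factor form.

rank_ℚ(R)=2; free=3−2=1
SNF(R) diag = [3, 3] → torsion [3, 3]

Answer: M ≅ ℤ^1 ⊕ ℤ/3 ⊕ ℤ/3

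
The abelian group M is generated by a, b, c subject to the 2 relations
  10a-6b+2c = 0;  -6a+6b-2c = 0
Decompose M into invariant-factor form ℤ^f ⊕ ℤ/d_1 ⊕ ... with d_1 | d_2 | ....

Answer: M ≅ ℤ^1 ⊕ ℤ/2 ⊕ ℤ/4

Derivation:
rank_ℚ(R)=2; free=3−2=1
SNF(R) diag = [2, 4] → torsion [2, 4]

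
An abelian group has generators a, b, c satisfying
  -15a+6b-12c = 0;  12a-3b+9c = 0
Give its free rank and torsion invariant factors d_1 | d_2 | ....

Answer: M ≅ ℤ^1 ⊕ ℤ/3 ⊕ ℤ/3

Derivation:
rank_ℚ(R)=2; free=3−2=1
SNF(R) diag = [3, 3] → torsion [3, 3]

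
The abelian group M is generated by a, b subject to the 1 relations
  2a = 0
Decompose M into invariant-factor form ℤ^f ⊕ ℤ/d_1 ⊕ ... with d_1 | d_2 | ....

rank_ℚ(R)=1; free=2−1=1
SNF(R) diag = [2] → torsion [2]

Answer: M ≅ ℤ^1 ⊕ ℤ/2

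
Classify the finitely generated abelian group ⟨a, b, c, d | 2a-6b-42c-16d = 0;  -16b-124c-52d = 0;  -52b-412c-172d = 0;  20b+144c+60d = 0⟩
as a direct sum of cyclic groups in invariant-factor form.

rank_ℚ(R)=4; free=4−4=0
SNF(R) diag = [2, 4, 4, 12] → torsion [2, 4, 4, 12]

Answer: M ≅ ℤ/2 ⊕ ℤ/4 ⊕ ℤ/4 ⊕ ℤ/12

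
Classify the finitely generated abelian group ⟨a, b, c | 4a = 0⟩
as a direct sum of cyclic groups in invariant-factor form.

rank_ℚ(R)=1; free=3−1=2
SNF(R) diag = [4] → torsion [4]

Answer: M ≅ ℤ^2 ⊕ ℤ/4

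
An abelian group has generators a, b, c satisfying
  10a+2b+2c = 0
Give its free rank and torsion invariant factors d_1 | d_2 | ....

Answer: M ≅ ℤ^2 ⊕ ℤ/2

Derivation:
rank_ℚ(R)=1; free=3−1=2
SNF(R) diag = [2] → torsion [2]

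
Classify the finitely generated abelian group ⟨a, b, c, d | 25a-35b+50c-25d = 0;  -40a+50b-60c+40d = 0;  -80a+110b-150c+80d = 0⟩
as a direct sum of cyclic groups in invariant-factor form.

Answer: M ≅ ℤ^1 ⊕ ℤ/5 ⊕ ℤ/10 ⊕ ℤ/10

Derivation:
rank_ℚ(R)=3; free=4−3=1
SNF(R) diag = [5, 10, 10] → torsion [5, 10, 10]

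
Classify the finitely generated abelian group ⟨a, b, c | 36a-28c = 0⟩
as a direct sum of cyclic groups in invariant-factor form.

rank_ℚ(R)=1; free=3−1=2
SNF(R) diag = [4] → torsion [4]

Answer: M ≅ ℤ^2 ⊕ ℤ/4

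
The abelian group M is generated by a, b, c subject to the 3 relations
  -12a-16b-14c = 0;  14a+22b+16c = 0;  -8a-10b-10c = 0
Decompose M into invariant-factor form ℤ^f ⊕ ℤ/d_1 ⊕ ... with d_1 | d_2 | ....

Answer: M ≅ ℤ/2 ⊕ ℤ/2 ⊕ ℤ/6

Derivation:
rank_ℚ(R)=3; free=3−3=0
SNF(R) diag = [2, 2, 6] → torsion [2, 2, 6]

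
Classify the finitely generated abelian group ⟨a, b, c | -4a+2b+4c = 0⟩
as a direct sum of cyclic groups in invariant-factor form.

Answer: M ≅ ℤ^2 ⊕ ℤ/2

Derivation:
rank_ℚ(R)=1; free=3−1=2
SNF(R) diag = [2] → torsion [2]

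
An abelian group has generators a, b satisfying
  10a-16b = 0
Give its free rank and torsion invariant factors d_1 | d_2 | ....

Answer: M ≅ ℤ^1 ⊕ ℤ/2

Derivation:
rank_ℚ(R)=1; free=2−1=1
SNF(R) diag = [2] → torsion [2]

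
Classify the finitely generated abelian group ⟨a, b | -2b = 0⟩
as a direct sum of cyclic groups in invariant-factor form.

Answer: M ≅ ℤ^1 ⊕ ℤ/2

Derivation:
rank_ℚ(R)=1; free=2−1=1
SNF(R) diag = [2] → torsion [2]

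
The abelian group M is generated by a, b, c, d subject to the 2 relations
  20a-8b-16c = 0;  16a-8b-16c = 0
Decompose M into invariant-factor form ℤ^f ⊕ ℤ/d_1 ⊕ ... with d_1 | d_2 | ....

rank_ℚ(R)=2; free=4−2=2
SNF(R) diag = [4, 8] → torsion [4, 8]

Answer: M ≅ ℤ^2 ⊕ ℤ/4 ⊕ ℤ/8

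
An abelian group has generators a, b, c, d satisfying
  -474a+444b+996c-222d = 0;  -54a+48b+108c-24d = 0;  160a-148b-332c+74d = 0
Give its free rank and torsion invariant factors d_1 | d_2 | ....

rank_ℚ(R)=3; free=4−3=1
SNF(R) diag = [2, 6, 12] → torsion [2, 6, 12]

Answer: M ≅ ℤ^1 ⊕ ℤ/2 ⊕ ℤ/6 ⊕ ℤ/12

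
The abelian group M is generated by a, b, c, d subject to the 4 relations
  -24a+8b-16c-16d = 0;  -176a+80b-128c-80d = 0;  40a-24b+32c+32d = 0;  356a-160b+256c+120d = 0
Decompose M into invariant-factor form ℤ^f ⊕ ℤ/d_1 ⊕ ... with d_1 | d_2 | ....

Answer: M ≅ ℤ/4 ⊕ ℤ/8 ⊕ ℤ/16 ⊕ ℤ/48

Derivation:
rank_ℚ(R)=4; free=4−4=0
SNF(R) diag = [4, 8, 16, 48] → torsion [4, 8, 16, 48]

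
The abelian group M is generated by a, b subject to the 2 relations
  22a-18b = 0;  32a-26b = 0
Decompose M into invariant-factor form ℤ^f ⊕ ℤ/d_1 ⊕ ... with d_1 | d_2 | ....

rank_ℚ(R)=2; free=2−2=0
SNF(R) diag = [2, 2] → torsion [2, 2]

Answer: M ≅ ℤ/2 ⊕ ℤ/2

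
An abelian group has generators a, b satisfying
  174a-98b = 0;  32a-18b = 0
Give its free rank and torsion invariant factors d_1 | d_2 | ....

rank_ℚ(R)=2; free=2−2=0
SNF(R) diag = [2, 2] → torsion [2, 2]

Answer: M ≅ ℤ/2 ⊕ ℤ/2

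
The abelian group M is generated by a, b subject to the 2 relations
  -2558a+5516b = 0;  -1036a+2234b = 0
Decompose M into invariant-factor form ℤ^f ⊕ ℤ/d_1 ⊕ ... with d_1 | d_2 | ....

Answer: M ≅ ℤ/2 ⊕ ℤ/2

Derivation:
rank_ℚ(R)=2; free=2−2=0
SNF(R) diag = [2, 2] → torsion [2, 2]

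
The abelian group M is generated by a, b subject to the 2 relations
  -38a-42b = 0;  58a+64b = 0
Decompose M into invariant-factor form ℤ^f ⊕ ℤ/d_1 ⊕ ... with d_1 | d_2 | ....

Answer: M ≅ ℤ/2 ⊕ ℤ/2

Derivation:
rank_ℚ(R)=2; free=2−2=0
SNF(R) diag = [2, 2] → torsion [2, 2]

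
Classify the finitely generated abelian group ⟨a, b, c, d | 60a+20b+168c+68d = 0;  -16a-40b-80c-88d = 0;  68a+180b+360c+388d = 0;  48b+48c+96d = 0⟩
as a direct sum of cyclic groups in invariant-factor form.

rank_ℚ(R)=4; free=4−4=0
SNF(R) diag = [4, 8, 16, 48] → torsion [4, 8, 16, 48]

Answer: M ≅ ℤ/4 ⊕ ℤ/8 ⊕ ℤ/16 ⊕ ℤ/48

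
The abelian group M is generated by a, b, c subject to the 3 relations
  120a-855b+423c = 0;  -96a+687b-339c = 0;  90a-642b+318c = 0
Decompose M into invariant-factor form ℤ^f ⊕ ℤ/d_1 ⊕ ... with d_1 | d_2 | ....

Answer: M ≅ ℤ/3 ⊕ ℤ/6 ⊕ ℤ/12

Derivation:
rank_ℚ(R)=3; free=3−3=0
SNF(R) diag = [3, 6, 12] → torsion [3, 6, 12]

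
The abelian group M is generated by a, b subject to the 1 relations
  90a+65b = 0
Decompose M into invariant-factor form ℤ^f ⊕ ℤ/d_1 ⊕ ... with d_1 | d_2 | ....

rank_ℚ(R)=1; free=2−1=1
SNF(R) diag = [5] → torsion [5]

Answer: M ≅ ℤ^1 ⊕ ℤ/5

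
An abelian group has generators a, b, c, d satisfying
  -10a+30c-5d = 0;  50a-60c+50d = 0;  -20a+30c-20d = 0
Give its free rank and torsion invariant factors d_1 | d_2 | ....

Answer: M ≅ ℤ^1 ⊕ ℤ/5 ⊕ ℤ/10 ⊕ ℤ/30

Derivation:
rank_ℚ(R)=3; free=4−3=1
SNF(R) diag = [5, 10, 30] → torsion [5, 10, 30]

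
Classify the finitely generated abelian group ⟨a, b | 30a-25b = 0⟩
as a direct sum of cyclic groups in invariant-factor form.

Answer: M ≅ ℤ^1 ⊕ ℤ/5

Derivation:
rank_ℚ(R)=1; free=2−1=1
SNF(R) diag = [5] → torsion [5]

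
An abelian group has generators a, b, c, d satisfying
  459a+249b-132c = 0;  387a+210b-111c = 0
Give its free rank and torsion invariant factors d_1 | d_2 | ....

Answer: M ≅ ℤ^2 ⊕ ℤ/3 ⊕ ℤ/9

Derivation:
rank_ℚ(R)=2; free=4−2=2
SNF(R) diag = [3, 9] → torsion [3, 9]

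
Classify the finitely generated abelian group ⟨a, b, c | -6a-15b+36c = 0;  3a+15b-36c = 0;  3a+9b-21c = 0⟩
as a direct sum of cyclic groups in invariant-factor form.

rank_ℚ(R)=3; free=3−3=0
SNF(R) diag = [3, 3, 3] → torsion [3, 3, 3]

Answer: M ≅ ℤ/3 ⊕ ℤ/3 ⊕ ℤ/3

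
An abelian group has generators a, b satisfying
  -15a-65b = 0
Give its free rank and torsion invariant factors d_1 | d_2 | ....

Answer: M ≅ ℤ^1 ⊕ ℤ/5

Derivation:
rank_ℚ(R)=1; free=2−1=1
SNF(R) diag = [5] → torsion [5]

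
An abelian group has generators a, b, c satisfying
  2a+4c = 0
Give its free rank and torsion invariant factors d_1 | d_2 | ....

Answer: M ≅ ℤ^2 ⊕ ℤ/2

Derivation:
rank_ℚ(R)=1; free=3−1=2
SNF(R) diag = [2] → torsion [2]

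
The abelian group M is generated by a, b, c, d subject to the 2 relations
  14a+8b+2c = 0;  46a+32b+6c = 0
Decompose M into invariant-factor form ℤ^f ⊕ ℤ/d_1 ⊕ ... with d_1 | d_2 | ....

Answer: M ≅ ℤ^2 ⊕ ℤ/2 ⊕ ℤ/4

Derivation:
rank_ℚ(R)=2; free=4−2=2
SNF(R) diag = [2, 4] → torsion [2, 4]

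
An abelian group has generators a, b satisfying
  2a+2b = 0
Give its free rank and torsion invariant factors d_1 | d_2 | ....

Answer: M ≅ ℤ^1 ⊕ ℤ/2

Derivation:
rank_ℚ(R)=1; free=2−1=1
SNF(R) diag = [2] → torsion [2]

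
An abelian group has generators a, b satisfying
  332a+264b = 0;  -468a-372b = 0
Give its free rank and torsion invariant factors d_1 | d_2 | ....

rank_ℚ(R)=2; free=2−2=0
SNF(R) diag = [4, 12] → torsion [4, 12]

Answer: M ≅ ℤ/4 ⊕ ℤ/12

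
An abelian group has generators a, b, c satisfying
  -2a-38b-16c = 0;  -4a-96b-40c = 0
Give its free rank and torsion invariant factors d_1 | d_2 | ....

Answer: M ≅ ℤ^1 ⊕ ℤ/2 ⊕ ℤ/4

Derivation:
rank_ℚ(R)=2; free=3−2=1
SNF(R) diag = [2, 4] → torsion [2, 4]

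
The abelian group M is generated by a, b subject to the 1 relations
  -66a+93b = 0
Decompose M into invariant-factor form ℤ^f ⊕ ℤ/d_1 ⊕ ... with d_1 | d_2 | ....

Answer: M ≅ ℤ^1 ⊕ ℤ/3

Derivation:
rank_ℚ(R)=1; free=2−1=1
SNF(R) diag = [3] → torsion [3]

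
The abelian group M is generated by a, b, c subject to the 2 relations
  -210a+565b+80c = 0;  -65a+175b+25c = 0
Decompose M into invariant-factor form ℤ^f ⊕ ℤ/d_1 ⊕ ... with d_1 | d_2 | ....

rank_ℚ(R)=2; free=3−2=1
SNF(R) diag = [5, 5] → torsion [5, 5]

Answer: M ≅ ℤ^1 ⊕ ℤ/5 ⊕ ℤ/5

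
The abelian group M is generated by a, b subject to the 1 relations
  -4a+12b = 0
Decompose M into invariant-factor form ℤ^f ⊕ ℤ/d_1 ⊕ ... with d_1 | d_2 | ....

Answer: M ≅ ℤ^1 ⊕ ℤ/4

Derivation:
rank_ℚ(R)=1; free=2−1=1
SNF(R) diag = [4] → torsion [4]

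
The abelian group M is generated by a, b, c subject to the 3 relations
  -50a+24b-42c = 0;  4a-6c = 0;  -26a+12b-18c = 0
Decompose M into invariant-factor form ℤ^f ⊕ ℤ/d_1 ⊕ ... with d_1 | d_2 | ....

rank_ℚ(R)=3; free=3−3=0
SNF(R) diag = [2, 6, 12] → torsion [2, 6, 12]

Answer: M ≅ ℤ/2 ⊕ ℤ/6 ⊕ ℤ/12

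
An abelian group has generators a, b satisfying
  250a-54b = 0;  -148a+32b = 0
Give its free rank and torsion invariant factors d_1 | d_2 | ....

Answer: M ≅ ℤ/2 ⊕ ℤ/4

Derivation:
rank_ℚ(R)=2; free=2−2=0
SNF(R) diag = [2, 4] → torsion [2, 4]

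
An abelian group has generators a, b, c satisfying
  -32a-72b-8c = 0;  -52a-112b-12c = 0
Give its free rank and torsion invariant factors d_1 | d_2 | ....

Answer: M ≅ ℤ^1 ⊕ ℤ/4 ⊕ ℤ/8

Derivation:
rank_ℚ(R)=2; free=3−2=1
SNF(R) diag = [4, 8] → torsion [4, 8]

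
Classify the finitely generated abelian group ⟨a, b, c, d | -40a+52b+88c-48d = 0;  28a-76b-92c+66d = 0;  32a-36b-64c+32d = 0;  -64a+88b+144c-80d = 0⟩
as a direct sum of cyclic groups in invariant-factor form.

Answer: M ≅ ℤ/2 ⊕ ℤ/4 ⊕ ℤ/8 ⊕ ℤ/16

Derivation:
rank_ℚ(R)=4; free=4−4=0
SNF(R) diag = [2, 4, 8, 16] → torsion [2, 4, 8, 16]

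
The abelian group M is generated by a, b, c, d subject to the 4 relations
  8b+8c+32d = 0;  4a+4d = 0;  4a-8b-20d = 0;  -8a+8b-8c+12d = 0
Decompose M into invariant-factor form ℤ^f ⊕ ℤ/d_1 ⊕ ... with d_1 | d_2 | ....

Answer: M ≅ ℤ/4 ⊕ ℤ/4 ⊕ ℤ/8 ⊕ ℤ/8

Derivation:
rank_ℚ(R)=4; free=4−4=0
SNF(R) diag = [4, 4, 8, 8] → torsion [4, 4, 8, 8]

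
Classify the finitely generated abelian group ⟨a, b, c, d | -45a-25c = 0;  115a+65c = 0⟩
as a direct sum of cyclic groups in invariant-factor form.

Answer: M ≅ ℤ^2 ⊕ ℤ/5 ⊕ ℤ/10

Derivation:
rank_ℚ(R)=2; free=4−2=2
SNF(R) diag = [5, 10] → torsion [5, 10]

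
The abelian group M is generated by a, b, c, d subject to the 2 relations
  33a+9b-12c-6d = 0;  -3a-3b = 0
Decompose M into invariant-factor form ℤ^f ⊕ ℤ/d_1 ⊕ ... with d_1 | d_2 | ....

rank_ℚ(R)=2; free=4−2=2
SNF(R) diag = [3, 6] → torsion [3, 6]

Answer: M ≅ ℤ^2 ⊕ ℤ/3 ⊕ ℤ/6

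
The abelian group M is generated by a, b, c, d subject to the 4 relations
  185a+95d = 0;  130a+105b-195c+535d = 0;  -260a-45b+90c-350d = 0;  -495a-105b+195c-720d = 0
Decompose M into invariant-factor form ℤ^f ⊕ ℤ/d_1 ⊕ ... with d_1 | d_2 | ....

rank_ℚ(R)=4; free=4−4=0
SNF(R) diag = [5, 15, 45, 90] → torsion [5, 15, 45, 90]

Answer: M ≅ ℤ/5 ⊕ ℤ/15 ⊕ ℤ/45 ⊕ ℤ/90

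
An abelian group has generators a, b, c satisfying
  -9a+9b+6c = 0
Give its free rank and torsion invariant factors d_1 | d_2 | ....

Answer: M ≅ ℤ^2 ⊕ ℤ/3

Derivation:
rank_ℚ(R)=1; free=3−1=2
SNF(R) diag = [3] → torsion [3]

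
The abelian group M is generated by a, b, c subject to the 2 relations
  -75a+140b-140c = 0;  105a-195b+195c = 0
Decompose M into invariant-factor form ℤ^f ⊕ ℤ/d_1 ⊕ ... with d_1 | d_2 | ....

Answer: M ≅ ℤ^1 ⊕ ℤ/5 ⊕ ℤ/15

Derivation:
rank_ℚ(R)=2; free=3−2=1
SNF(R) diag = [5, 15] → torsion [5, 15]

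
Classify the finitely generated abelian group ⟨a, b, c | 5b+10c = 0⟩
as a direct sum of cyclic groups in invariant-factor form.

rank_ℚ(R)=1; free=3−1=2
SNF(R) diag = [5] → torsion [5]

Answer: M ≅ ℤ^2 ⊕ ℤ/5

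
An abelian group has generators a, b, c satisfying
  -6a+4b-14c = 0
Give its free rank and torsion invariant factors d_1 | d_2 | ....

Answer: M ≅ ℤ^2 ⊕ ℤ/2

Derivation:
rank_ℚ(R)=1; free=3−1=2
SNF(R) diag = [2] → torsion [2]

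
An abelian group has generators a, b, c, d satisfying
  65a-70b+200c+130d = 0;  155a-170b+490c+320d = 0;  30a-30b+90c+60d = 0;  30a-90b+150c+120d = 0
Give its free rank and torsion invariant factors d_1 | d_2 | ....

Answer: M ≅ ℤ/5 ⊕ ℤ/10 ⊕ ℤ/30 ⊕ ℤ/60

Derivation:
rank_ℚ(R)=4; free=4−4=0
SNF(R) diag = [5, 10, 30, 60] → torsion [5, 10, 30, 60]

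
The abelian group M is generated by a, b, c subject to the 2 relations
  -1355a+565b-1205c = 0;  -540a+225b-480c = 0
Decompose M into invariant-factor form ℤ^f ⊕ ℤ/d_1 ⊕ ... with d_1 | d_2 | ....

Answer: M ≅ ℤ^1 ⊕ ℤ/5 ⊕ ℤ/15

Derivation:
rank_ℚ(R)=2; free=3−2=1
SNF(R) diag = [5, 15] → torsion [5, 15]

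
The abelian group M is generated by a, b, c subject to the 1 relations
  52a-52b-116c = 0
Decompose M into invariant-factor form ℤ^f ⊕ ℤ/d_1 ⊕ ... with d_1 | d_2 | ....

rank_ℚ(R)=1; free=3−1=2
SNF(R) diag = [4] → torsion [4]

Answer: M ≅ ℤ^2 ⊕ ℤ/4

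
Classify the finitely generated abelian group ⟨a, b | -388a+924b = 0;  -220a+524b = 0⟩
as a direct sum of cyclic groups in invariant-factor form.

Answer: M ≅ ℤ/4 ⊕ ℤ/8

Derivation:
rank_ℚ(R)=2; free=2−2=0
SNF(R) diag = [4, 8] → torsion [4, 8]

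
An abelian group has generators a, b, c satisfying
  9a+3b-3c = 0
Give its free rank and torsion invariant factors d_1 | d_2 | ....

rank_ℚ(R)=1; free=3−1=2
SNF(R) diag = [3] → torsion [3]

Answer: M ≅ ℤ^2 ⊕ ℤ/3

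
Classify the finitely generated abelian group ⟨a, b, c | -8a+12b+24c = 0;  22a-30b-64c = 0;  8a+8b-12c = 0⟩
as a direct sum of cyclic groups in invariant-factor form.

Answer: M ≅ ℤ/2 ⊕ ℤ/4 ⊕ ℤ/4

Derivation:
rank_ℚ(R)=3; free=3−3=0
SNF(R) diag = [2, 4, 4] → torsion [2, 4, 4]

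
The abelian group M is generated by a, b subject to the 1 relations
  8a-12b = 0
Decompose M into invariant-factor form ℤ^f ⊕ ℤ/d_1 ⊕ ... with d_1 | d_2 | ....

Answer: M ≅ ℤ^1 ⊕ ℤ/4

Derivation:
rank_ℚ(R)=1; free=2−1=1
SNF(R) diag = [4] → torsion [4]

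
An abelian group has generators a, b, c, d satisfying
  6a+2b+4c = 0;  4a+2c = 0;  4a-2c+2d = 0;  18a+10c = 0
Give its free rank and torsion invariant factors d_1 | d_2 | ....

Answer: M ≅ ℤ/2 ⊕ ℤ/2 ⊕ ℤ/2 ⊕ ℤ/2

Derivation:
rank_ℚ(R)=4; free=4−4=0
SNF(R) diag = [2, 2, 2, 2] → torsion [2, 2, 2, 2]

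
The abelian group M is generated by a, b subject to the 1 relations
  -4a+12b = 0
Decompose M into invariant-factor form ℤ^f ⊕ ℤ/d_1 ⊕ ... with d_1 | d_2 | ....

rank_ℚ(R)=1; free=2−1=1
SNF(R) diag = [4] → torsion [4]

Answer: M ≅ ℤ^1 ⊕ ℤ/4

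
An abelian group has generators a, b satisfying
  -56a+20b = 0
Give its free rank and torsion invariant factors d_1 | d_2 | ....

Answer: M ≅ ℤ^1 ⊕ ℤ/4

Derivation:
rank_ℚ(R)=1; free=2−1=1
SNF(R) diag = [4] → torsion [4]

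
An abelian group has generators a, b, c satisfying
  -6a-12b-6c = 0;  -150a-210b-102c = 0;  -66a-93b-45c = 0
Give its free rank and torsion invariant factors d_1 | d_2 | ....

Answer: M ≅ ℤ/3 ⊕ ℤ/6 ⊕ ℤ/6

Derivation:
rank_ℚ(R)=3; free=3−3=0
SNF(R) diag = [3, 6, 6] → torsion [3, 6, 6]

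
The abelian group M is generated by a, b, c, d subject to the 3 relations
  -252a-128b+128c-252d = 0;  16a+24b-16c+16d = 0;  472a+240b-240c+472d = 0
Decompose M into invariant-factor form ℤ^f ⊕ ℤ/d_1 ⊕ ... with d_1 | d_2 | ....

rank_ℚ(R)=3; free=4−3=1
SNF(R) diag = [4, 8, 16] → torsion [4, 8, 16]

Answer: M ≅ ℤ^1 ⊕ ℤ/4 ⊕ ℤ/8 ⊕ ℤ/16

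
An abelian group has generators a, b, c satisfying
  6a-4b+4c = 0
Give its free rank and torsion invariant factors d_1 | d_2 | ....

rank_ℚ(R)=1; free=3−1=2
SNF(R) diag = [2] → torsion [2]

Answer: M ≅ ℤ^2 ⊕ ℤ/2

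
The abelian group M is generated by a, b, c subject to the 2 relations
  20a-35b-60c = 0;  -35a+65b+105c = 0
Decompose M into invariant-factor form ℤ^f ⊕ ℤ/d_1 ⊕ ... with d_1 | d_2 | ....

Answer: M ≅ ℤ^1 ⊕ ℤ/5 ⊕ ℤ/15

Derivation:
rank_ℚ(R)=2; free=3−2=1
SNF(R) diag = [5, 15] → torsion [5, 15]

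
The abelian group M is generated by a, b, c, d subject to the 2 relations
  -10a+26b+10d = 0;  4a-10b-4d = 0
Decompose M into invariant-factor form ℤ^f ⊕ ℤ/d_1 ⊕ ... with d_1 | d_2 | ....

Answer: M ≅ ℤ^2 ⊕ ℤ/2 ⊕ ℤ/2

Derivation:
rank_ℚ(R)=2; free=4−2=2
SNF(R) diag = [2, 2] → torsion [2, 2]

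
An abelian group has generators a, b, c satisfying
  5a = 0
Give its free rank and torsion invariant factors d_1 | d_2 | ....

rank_ℚ(R)=1; free=3−1=2
SNF(R) diag = [5] → torsion [5]

Answer: M ≅ ℤ^2 ⊕ ℤ/5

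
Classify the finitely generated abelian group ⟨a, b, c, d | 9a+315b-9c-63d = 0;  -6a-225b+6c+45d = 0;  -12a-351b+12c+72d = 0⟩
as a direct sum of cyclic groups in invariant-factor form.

rank_ℚ(R)=3; free=4−3=1
SNF(R) diag = [3, 9, 9] → torsion [3, 9, 9]

Answer: M ≅ ℤ^1 ⊕ ℤ/3 ⊕ ℤ/9 ⊕ ℤ/9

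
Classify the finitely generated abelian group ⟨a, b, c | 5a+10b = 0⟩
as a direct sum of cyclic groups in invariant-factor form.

rank_ℚ(R)=1; free=3−1=2
SNF(R) diag = [5] → torsion [5]

Answer: M ≅ ℤ^2 ⊕ ℤ/5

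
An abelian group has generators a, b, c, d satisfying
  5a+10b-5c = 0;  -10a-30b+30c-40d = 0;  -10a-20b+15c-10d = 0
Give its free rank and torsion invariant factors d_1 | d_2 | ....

Answer: M ≅ ℤ^1 ⊕ ℤ/5 ⊕ ℤ/5 ⊕ ℤ/10

Derivation:
rank_ℚ(R)=3; free=4−3=1
SNF(R) diag = [5, 5, 10] → torsion [5, 5, 10]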